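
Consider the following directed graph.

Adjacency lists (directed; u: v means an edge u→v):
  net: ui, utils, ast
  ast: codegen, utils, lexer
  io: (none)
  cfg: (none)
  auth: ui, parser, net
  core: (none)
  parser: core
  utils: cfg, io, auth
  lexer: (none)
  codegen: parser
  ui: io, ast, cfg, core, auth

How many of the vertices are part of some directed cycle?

A vertex is on a directed cycle iff it belongs to a strongly connected component of size ≥ 2 (or has a self-loop).
The vertices on cycles are {ui, ast, net, auth, utils} — 5 in total.

5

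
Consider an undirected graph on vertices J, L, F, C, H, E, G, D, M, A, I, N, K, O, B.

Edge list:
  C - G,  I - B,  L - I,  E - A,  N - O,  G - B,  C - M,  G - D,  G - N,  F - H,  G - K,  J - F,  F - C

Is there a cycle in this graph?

No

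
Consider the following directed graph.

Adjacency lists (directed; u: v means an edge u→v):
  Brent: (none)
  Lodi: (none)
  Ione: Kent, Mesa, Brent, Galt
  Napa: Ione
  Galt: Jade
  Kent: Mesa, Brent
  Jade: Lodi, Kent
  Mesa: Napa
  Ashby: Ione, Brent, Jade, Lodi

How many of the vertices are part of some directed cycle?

6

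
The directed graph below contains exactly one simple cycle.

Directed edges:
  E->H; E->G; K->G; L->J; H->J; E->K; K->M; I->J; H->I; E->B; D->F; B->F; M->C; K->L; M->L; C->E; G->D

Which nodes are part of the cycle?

C, E, K, M

DFS with gray/black marking from E:
E gray
  G gray
    D gray
      F gray
      F black
    D black
  G black
  B gray
    B→F: F black — skip
  B black
  K gray
    L gray
      J gray
      J black
    L black
    M gray
      M→L: L black — skip
      C gray
        C→E: E is gray → back edge
Back edge closes the cycle E → K → M → C → E; its vertices are {C, E, K, M}.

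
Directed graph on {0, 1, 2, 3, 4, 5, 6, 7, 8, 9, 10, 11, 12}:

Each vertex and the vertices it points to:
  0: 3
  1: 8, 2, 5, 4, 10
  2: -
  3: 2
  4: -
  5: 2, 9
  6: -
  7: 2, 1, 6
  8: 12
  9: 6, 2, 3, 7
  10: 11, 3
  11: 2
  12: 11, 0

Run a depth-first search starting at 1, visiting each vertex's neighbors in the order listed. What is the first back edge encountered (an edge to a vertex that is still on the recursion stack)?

7->1

DFS from 1 (visiting each vertex's neighbors in the order listed); mark gray on enter, black on exit:
1 gray
  8 gray
    12 gray
      11 gray
        2 gray
        2 black
      11 black
      0 gray
        3 gray
          3→2: 2 black — skip
        3 black
      0 black
    12 black
  8 black
  1→2: 2 black — skip
  5 gray
    5→2: 2 black — skip
    9 gray
      6 gray
      6 black
      9→2: 2 black — skip
      9→3: 3 black — skip
      7 gray
        7→2: 2 black — skip
        7→1: 1 is gray → back edge
First back edge: 7 → 1.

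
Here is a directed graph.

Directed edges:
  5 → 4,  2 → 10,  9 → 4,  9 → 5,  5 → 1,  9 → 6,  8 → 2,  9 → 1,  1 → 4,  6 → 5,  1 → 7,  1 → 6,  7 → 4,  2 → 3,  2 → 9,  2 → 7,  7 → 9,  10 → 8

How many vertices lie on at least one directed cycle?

A vertex is on a directed cycle iff it belongs to a strongly connected component of size ≥ 2 (or has a self-loop).
The vertices on cycles are {1, 2, 5, 6, 7, 8, 9, 10} — 8 in total.

8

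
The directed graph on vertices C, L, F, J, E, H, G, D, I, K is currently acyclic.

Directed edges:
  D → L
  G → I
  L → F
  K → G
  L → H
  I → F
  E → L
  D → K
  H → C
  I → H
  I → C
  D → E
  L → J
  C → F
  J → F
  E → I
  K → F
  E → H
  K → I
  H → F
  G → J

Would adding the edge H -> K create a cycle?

Yes

Adding H→K creates a cycle iff K can already reach H.
Path from K: K → I → H.
So K → … → H → K is a cycle.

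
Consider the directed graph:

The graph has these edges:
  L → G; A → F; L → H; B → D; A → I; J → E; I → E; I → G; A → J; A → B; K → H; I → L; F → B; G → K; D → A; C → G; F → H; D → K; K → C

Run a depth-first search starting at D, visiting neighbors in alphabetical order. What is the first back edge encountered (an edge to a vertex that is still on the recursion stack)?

DFS from D (visiting neighbors in alphabetical order); mark gray on enter, black on exit:
D gray
  A gray
    B gray
      B→D: D is gray → back edge
First back edge: B → D.

B->D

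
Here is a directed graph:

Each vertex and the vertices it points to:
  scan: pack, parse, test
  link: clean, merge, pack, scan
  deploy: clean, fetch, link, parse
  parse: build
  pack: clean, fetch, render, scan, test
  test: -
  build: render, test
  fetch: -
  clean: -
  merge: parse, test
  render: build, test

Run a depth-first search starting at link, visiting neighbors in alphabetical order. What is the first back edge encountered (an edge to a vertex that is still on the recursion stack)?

render->build

DFS from link (visiting neighbors in alphabetical order); mark gray on enter, black on exit:
link gray
  clean gray
  clean black
  merge gray
    parse gray
      build gray
        render gray
          render→build: build is gray → back edge
First back edge: render → build.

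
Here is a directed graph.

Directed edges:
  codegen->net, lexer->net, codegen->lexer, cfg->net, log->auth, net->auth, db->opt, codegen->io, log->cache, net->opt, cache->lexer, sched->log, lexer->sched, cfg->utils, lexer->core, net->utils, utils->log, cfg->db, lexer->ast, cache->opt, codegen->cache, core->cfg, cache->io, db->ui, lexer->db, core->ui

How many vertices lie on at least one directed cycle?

8

A vertex is on a directed cycle iff it belongs to a strongly connected component of size ≥ 2 (or has a self-loop).
The vertices on cycles are {cfg, log, net, core, cache, lexer, sched, utils} — 8 in total.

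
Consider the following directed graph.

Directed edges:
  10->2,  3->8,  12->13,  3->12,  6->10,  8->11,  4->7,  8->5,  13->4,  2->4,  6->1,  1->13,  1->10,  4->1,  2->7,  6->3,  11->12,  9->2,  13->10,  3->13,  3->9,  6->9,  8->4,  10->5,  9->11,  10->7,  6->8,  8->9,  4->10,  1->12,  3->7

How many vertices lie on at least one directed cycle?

A vertex is on a directed cycle iff it belongs to a strongly connected component of size ≥ 2 (or has a self-loop).
The vertices on cycles are {1, 2, 4, 10, 12, 13} — 6 in total.

6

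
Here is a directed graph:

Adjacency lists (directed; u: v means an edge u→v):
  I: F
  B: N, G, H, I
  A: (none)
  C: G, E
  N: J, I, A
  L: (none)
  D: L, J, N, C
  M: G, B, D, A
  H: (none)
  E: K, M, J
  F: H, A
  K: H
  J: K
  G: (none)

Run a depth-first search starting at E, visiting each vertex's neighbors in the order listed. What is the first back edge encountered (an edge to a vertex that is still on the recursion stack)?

C→E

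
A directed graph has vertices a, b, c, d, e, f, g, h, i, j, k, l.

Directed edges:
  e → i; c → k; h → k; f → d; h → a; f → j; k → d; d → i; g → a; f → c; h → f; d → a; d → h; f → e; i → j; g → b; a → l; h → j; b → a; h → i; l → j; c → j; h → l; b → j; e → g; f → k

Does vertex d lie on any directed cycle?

Yes

d is on a cycle iff d can reach itself via ≥1 edge.
d → h → f → d — yes.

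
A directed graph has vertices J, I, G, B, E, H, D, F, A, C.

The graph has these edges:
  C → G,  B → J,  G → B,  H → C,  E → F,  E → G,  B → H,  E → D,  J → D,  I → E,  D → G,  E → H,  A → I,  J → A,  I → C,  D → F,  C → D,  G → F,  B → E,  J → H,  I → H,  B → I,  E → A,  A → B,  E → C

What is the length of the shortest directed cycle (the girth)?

For each vertex v, BFS finds the shortest path from v back to v.
The shortest such closed walk is A → I → E → A, length 3.

3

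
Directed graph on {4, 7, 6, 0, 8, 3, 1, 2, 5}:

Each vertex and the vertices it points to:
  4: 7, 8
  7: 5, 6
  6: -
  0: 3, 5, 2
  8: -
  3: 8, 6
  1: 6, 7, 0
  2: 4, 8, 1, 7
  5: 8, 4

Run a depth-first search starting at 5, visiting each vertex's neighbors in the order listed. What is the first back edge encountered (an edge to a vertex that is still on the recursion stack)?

7→5

DFS from 5 (visiting each vertex's neighbors in the order listed); mark gray on enter, black on exit:
5 gray
  8 gray
  8 black
  4 gray
    7 gray
      7→5: 5 is gray → back edge
First back edge: 7 → 5.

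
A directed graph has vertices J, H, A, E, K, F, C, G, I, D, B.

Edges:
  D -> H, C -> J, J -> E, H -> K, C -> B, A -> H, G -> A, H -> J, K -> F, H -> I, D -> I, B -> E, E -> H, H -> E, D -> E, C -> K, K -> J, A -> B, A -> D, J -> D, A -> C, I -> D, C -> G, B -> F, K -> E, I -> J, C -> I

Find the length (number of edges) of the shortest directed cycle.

For each vertex v, BFS finds the shortest path from v back to v.
The shortest such closed walk is D → I → D, length 2.

2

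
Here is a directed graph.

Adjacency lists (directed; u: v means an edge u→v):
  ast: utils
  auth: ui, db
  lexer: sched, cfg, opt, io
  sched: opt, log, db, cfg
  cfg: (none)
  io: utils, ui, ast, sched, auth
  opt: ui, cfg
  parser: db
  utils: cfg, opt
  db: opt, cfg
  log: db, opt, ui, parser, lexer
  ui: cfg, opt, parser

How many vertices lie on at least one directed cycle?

A vertex is on a directed cycle iff it belongs to a strongly connected component of size ≥ 2 (or has a self-loop).
The vertices on cycles are {db, io, ui, log, opt, lexer, sched, parser} — 8 in total.

8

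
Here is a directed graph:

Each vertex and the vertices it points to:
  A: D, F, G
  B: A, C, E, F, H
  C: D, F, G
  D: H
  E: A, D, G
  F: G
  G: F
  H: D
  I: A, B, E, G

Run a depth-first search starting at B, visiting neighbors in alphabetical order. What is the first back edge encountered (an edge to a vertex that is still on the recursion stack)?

DFS from B (visiting neighbors in alphabetical order); mark gray on enter, black on exit:
B gray
  A gray
    D gray
      H gray
        H→D: D is gray → back edge
First back edge: H → D.

H->D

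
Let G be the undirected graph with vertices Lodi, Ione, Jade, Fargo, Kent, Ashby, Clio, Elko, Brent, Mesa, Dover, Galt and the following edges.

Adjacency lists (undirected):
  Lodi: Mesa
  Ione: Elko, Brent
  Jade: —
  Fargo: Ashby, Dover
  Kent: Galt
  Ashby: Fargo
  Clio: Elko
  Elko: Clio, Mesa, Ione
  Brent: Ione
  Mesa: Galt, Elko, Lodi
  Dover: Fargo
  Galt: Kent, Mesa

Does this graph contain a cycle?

No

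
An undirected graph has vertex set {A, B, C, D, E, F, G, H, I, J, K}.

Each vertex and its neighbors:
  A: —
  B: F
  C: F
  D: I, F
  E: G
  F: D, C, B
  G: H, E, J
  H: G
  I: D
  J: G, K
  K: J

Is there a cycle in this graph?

No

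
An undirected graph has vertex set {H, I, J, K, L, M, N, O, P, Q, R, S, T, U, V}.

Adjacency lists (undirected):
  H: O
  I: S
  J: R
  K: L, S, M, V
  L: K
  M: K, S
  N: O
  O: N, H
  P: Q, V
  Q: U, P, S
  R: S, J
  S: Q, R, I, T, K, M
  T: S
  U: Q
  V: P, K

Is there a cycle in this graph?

DFS, tracking each vertex's parent; an edge to a visited non-parent vertex closes a cycle.
Start from V:
visit V (parent –)
  visit P (parent V)
    visit Q (parent P)
      visit U (parent Q)
        U–Q: parent, skip
      Q–P: parent, skip
      visit S (parent Q)
        S–Q: parent, skip
        visit R (parent S)
          R–S: parent, skip
          visit J (parent R)
            J–R: parent, skip
        visit I (parent S)
          I–S: parent, skip
        visit T (parent S)
          T–S: parent, skip
        visit K (parent S)
          visit L (parent K)
            L–K: parent, skip
          K–S: parent, skip
          visit M (parent K)
            M–K: parent, skip
            M–S: S visited and ≠ parent → cycle
Cycle: S – K – M – S.

Yes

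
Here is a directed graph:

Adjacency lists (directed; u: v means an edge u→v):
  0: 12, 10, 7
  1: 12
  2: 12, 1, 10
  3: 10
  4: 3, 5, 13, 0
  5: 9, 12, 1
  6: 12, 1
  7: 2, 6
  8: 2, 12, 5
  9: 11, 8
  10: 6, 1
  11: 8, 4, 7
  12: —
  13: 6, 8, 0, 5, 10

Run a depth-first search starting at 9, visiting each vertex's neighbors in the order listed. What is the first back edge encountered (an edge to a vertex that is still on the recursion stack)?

5->9

DFS from 9 (visiting each vertex's neighbors in the order listed); mark gray on enter, black on exit:
9 gray
  11 gray
    8 gray
      2 gray
        12 gray
        12 black
        1 gray
          1→12: 12 black — skip
        1 black
        10 gray
          6 gray
            6→12: 12 black — skip
            6→1: 1 black — skip
          6 black
          10→1: 1 black — skip
        10 black
      2 black
      8→12: 12 black — skip
      5 gray
        5→9: 9 is gray → back edge
First back edge: 5 → 9.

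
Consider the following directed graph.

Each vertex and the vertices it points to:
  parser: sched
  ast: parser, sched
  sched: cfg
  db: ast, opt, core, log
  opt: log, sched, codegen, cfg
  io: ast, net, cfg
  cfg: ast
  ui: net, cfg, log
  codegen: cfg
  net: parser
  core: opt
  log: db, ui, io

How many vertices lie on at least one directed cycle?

9

A vertex is on a directed cycle iff it belongs to a strongly connected component of size ≥ 2 (or has a self-loop).
The vertices on cycles are {db, ui, ast, cfg, log, opt, core, sched, parser} — 9 in total.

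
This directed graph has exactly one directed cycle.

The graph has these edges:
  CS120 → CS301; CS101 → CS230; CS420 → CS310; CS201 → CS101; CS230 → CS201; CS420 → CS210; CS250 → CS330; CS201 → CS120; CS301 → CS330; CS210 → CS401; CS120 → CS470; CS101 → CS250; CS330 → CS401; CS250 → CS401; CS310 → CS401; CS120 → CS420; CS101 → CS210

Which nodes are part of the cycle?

DFS with gray/black marking from CS230:
CS230 gray
  CS201 gray
    CS101 gray
      CS210 gray
        CS401 gray
        CS401 black
      CS210 black
      CS250 gray
        CS250→CS401: CS401 black — skip
        CS330 gray
          CS330→CS401: CS401 black — skip
        CS330 black
      CS250 black
      CS101→CS230: CS230 is gray → back edge
Back edge closes the cycle CS230 → CS201 → CS101 → CS230; its vertices are {CS101, CS201, CS230}.

CS101, CS201, CS230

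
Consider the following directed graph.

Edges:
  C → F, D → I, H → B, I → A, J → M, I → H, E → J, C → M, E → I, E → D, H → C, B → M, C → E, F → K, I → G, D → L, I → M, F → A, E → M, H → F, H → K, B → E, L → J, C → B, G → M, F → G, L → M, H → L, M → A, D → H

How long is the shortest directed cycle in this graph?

4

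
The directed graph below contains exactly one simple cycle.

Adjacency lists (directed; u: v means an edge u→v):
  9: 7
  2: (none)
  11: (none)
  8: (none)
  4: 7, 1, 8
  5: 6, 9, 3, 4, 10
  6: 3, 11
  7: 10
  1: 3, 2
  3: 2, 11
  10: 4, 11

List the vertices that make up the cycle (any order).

DFS with gray/black marking from 4:
4 gray
  7 gray
    10 gray
      10→4: 4 is gray → back edge
Back edge closes the cycle 4 → 7 → 10 → 4; its vertices are {4, 7, 10}.

4, 7, 10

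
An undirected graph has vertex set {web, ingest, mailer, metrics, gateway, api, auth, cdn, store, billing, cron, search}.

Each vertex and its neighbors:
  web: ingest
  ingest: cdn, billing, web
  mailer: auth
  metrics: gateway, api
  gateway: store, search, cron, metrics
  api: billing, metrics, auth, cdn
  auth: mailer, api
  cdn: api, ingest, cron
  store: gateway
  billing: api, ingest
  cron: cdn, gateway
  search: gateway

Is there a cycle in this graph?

DFS, tracking each vertex's parent; an edge to a visited non-parent vertex closes a cycle.
Start from web:
visit web (parent –)
  visit ingest (parent web)
    visit cdn (parent ingest)
      visit api (parent cdn)
        visit billing (parent api)
          billing–api: parent, skip
          billing–ingest: ingest visited and ≠ parent → cycle
Cycle: ingest – cdn – api – billing – ingest.

Yes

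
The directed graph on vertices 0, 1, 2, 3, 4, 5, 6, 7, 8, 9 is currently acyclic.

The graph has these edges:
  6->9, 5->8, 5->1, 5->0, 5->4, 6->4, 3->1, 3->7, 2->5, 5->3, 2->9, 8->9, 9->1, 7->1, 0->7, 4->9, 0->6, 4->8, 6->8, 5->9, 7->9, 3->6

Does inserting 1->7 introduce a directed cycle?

Adding 1→7 creates a cycle iff 7 can already reach 1.
Path from 7: 7 → 1.
So 7 → … → 1 → 7 is a cycle.

Yes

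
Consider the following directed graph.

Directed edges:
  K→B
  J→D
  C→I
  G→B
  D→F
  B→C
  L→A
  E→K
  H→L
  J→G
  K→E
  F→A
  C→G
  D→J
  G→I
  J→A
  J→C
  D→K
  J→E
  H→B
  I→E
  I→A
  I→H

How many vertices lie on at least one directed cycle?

9

A vertex is on a directed cycle iff it belongs to a strongly connected component of size ≥ 2 (or has a self-loop).
The vertices on cycles are {B, C, D, E, G, H, I, J, K} — 9 in total.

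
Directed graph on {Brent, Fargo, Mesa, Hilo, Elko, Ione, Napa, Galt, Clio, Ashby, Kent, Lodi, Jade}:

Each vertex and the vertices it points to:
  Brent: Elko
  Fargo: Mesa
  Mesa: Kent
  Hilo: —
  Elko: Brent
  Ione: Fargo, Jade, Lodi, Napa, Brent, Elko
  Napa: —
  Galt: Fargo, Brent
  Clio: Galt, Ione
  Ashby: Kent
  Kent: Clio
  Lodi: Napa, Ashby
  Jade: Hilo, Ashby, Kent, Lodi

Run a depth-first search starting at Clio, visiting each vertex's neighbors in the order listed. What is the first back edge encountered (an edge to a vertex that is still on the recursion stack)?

DFS from Clio (visiting each vertex's neighbors in the order listed); mark gray on enter, black on exit:
Clio gray
  Galt gray
    Fargo gray
      Mesa gray
        Kent gray
          Kent→Clio: Clio is gray → back edge
First back edge: Kent → Clio.

Kent->Clio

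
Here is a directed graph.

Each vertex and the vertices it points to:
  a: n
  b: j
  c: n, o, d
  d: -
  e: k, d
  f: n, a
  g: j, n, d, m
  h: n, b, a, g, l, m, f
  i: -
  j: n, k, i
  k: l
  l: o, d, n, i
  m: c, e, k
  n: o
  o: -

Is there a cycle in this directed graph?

No

DFS with white/gray/black marking, starting from m:
m gray
  c gray
    n gray
      o gray
      o black
    n black
    c→o: o black — skip
    d gray
    d black
  c black
  e gray
    k gray
      l gray
        l→o: o black — skip
        l→d: d black — skip
        l→n: n black — skip
        i gray
        i black
      l black
    k black
    e→d: d black — skip
  e black
  m→k: k black — skip
m black
a gray
  a→n: n black — skip
a black
b gray
  j gray
    j→n: n black — skip
    j→k: k black — skip
    j→i: i black — skip
  j black
b black
f gray
  f→n: n black — skip
  f→a: a black — skip
f black
g gray
  g→j: j black — skip
  g→n: n black — skip
  g→d: d black — skip
  g→m: m black — skip
g black
h gray
  h→n: n black — skip
  h→b: b black — skip
  h→a: a black — skip
  h→g: g black — skip
  h→l: l black — skip
  h→m: m black — skip
  h→f: f black — skip
h black
Every edge goes to a white or black vertex — no back edge, so the graph is acyclic.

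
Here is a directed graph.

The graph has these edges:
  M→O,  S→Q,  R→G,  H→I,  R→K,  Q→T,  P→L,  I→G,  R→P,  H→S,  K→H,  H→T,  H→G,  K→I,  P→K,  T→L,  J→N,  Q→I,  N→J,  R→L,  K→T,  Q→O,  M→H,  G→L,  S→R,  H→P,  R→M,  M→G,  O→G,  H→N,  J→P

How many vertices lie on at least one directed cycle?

A vertex is on a directed cycle iff it belongs to a strongly connected component of size ≥ 2 (or has a self-loop).
The vertices on cycles are {H, J, K, M, N, P, R, S} — 8 in total.

8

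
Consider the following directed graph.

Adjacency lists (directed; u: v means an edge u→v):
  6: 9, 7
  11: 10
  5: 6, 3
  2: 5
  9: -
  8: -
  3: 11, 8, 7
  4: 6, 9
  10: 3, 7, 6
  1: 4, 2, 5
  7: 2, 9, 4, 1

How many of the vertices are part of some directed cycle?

9

A vertex is on a directed cycle iff it belongs to a strongly connected component of size ≥ 2 (or has a self-loop).
The vertices on cycles are {1, 2, 3, 4, 5, 6, 7, 10, 11} — 9 in total.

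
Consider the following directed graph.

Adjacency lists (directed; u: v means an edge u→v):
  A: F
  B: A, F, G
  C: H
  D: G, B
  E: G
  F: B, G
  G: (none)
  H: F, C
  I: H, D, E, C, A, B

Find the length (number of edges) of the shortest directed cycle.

2

For each vertex v, BFS finds the shortest path from v back to v.
The shortest such closed walk is C → H → C, length 2.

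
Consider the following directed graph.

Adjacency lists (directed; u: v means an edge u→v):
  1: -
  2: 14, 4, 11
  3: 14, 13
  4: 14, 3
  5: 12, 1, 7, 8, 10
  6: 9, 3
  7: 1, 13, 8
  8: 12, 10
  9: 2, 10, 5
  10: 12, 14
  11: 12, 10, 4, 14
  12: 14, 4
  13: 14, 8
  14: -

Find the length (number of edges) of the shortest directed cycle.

For each vertex v, BFS finds the shortest path from v back to v.
The shortest such closed walk is 8 → 12 → 4 → 3 → 13 → 8, length 5.

5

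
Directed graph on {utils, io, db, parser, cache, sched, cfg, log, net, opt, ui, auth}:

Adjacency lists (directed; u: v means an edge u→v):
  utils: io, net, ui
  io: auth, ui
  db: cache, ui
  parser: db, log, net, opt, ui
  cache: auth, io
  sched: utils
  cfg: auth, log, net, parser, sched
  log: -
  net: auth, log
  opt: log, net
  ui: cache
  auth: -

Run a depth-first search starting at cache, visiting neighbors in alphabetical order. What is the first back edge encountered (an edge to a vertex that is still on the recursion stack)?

DFS from cache (visiting neighbors in alphabetical order); mark gray on enter, black on exit:
cache gray
  auth gray
  auth black
  io gray
    io→auth: auth black — skip
    ui gray
      ui→cache: cache is gray → back edge
First back edge: ui → cache.

ui→cache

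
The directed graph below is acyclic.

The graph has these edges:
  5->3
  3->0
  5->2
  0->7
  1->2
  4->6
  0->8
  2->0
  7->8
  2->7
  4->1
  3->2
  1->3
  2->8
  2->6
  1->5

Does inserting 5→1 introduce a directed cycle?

Yes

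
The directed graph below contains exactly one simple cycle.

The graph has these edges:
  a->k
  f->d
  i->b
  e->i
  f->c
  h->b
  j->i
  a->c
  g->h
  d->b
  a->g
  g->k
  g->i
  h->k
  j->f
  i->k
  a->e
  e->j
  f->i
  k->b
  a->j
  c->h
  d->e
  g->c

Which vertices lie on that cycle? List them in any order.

DFS with gray/black marking from e:
e gray
  j gray
    f gray
      c gray
        h gray
          k gray
            b gray
            b black
          k black
          h→b: b black — skip
        h black
      c black
      i gray
        i→k: k black — skip
        i→b: b black — skip
      i black
      d gray
        d→e: e is gray → back edge
Back edge closes the cycle e → j → f → d → e; its vertices are {d, e, f, j}.

d, e, f, j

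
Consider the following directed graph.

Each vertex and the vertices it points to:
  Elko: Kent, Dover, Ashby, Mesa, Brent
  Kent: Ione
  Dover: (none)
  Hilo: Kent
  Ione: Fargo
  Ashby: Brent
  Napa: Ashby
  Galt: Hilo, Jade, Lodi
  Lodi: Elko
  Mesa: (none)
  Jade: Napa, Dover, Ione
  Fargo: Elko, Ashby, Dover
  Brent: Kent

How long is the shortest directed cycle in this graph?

4

For each vertex v, BFS finds the shortest path from v back to v.
The shortest such closed walk is Elko → Kent → Ione → Fargo → Elko, length 4.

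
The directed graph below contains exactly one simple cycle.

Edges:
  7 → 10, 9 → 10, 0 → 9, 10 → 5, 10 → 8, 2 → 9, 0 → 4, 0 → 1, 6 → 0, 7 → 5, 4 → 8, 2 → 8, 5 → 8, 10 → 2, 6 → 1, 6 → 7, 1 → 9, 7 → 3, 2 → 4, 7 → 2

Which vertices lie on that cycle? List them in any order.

DFS with gray/black marking from 10:
10 gray
  2 gray
    9 gray
      9→10: 10 is gray → back edge
Back edge closes the cycle 10 → 2 → 9 → 10; its vertices are {2, 9, 10}.

2, 9, 10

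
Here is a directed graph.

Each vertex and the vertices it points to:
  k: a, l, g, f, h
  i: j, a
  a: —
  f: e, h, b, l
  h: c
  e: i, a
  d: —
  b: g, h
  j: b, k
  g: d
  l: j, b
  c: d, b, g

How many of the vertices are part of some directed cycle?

9

A vertex is on a directed cycle iff it belongs to a strongly connected component of size ≥ 2 (or has a self-loop).
The vertices on cycles are {b, c, e, f, h, i, j, k, l} — 9 in total.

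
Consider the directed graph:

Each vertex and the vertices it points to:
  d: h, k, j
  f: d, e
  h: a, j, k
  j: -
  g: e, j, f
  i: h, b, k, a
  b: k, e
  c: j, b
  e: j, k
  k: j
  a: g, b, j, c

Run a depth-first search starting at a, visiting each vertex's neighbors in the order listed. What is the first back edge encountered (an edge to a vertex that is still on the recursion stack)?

h→a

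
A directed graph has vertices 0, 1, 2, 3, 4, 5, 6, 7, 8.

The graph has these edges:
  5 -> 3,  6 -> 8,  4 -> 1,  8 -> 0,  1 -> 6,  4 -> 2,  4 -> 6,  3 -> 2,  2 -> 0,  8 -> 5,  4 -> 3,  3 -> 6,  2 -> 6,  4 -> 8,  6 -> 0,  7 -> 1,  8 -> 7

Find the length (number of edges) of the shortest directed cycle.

For each vertex v, BFS finds the shortest path from v back to v.
The shortest such closed walk is 8 → 5 → 3 → 6 → 8, length 4.

4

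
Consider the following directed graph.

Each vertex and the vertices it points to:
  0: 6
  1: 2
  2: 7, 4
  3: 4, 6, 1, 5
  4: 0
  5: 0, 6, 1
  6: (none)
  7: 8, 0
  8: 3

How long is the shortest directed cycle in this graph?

For each vertex v, BFS finds the shortest path from v back to v.
The shortest such closed walk is 2 → 7 → 8 → 3 → 1 → 2, length 5.

5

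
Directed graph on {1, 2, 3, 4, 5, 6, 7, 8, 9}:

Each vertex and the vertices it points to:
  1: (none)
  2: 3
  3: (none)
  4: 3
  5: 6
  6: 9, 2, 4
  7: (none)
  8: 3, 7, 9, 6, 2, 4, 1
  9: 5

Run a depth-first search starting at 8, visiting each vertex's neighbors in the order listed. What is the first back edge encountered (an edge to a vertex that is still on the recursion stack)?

DFS from 8 (visiting each vertex's neighbors in the order listed); mark gray on enter, black on exit:
8 gray
  3 gray
  3 black
  7 gray
  7 black
  9 gray
    5 gray
      6 gray
        6→9: 9 is gray → back edge
First back edge: 6 → 9.

6->9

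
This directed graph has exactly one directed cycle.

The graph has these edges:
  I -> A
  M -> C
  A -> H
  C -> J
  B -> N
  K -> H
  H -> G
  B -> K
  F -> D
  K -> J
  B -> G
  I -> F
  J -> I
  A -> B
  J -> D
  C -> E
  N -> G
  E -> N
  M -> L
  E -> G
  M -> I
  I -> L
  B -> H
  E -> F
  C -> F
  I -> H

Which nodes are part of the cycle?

DFS with gray/black marking from I:
I gray
  A gray
    H gray
      G gray
      G black
    H black
    B gray
      B→G: G black — skip
      N gray
        N→G: G black — skip
      N black
      K gray
        K→H: H black — skip
        J gray
          D gray
          D black
          J→I: I is gray → back edge
Back edge closes the cycle I → A → B → K → J → I; its vertices are {A, B, I, J, K}.

A, B, I, J, K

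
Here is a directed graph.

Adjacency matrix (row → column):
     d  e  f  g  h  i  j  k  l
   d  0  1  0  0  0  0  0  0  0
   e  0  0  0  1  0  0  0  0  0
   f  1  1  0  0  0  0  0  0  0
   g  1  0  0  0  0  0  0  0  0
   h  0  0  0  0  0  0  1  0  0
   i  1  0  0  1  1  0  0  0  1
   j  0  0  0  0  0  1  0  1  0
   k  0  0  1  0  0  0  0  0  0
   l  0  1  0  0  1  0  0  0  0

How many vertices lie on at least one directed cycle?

A vertex is on a directed cycle iff it belongs to a strongly connected component of size ≥ 2 (or has a self-loop).
The vertices on cycles are {d, e, g, h, i, j, l} — 7 in total.

7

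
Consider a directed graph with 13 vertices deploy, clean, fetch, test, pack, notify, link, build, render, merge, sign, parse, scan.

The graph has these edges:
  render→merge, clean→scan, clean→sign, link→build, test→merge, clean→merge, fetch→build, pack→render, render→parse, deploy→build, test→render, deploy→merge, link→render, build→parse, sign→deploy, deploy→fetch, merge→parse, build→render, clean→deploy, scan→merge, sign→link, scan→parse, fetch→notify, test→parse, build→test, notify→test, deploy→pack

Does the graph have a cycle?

No

DFS with white/gray/black marking, starting from render:
render gray
  merge gray
    parse gray
    parse black
  merge black
  render→parse: parse black — skip
render black
deploy gray
  deploy→merge: merge black — skip
  fetch gray
    build gray
      build→render: render black — skip
      test gray
        test→merge: merge black — skip
        test→parse: parse black — skip
        test→render: render black — skip
      test black
      build→parse: parse black — skip
    build black
    notify gray
      notify→test: test black — skip
    notify black
  fetch black
  deploy→build: build black — skip
  pack gray
    pack→render: render black — skip
  pack black
deploy black
clean gray
  clean→merge: merge black — skip
  sign gray
    link gray
      link→build: build black — skip
      link→render: render black — skip
    link black
    sign→deploy: deploy black — skip
  sign black
  scan gray
    scan→parse: parse black — skip
    scan→merge: merge black — skip
  scan black
  clean→deploy: deploy black — skip
clean black
Every edge goes to a white or black vertex — no back edge, so the graph is acyclic.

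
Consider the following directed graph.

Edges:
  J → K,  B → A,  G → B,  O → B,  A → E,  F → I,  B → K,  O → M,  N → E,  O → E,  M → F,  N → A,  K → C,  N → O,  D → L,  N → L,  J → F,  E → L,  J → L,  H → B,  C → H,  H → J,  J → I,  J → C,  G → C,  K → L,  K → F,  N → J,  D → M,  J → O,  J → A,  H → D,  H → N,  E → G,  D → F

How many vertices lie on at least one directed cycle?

A vertex is on a directed cycle iff it belongs to a strongly connected component of size ≥ 2 (or has a self-loop).
The vertices on cycles are {A, B, C, E, G, H, J, K, N, O} — 10 in total.

10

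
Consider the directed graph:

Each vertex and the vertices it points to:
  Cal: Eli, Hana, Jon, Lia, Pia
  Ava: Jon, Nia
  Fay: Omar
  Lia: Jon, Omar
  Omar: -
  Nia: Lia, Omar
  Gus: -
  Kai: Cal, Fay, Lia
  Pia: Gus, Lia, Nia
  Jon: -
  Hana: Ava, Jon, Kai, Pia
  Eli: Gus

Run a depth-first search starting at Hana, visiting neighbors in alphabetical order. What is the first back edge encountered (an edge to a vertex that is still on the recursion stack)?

Cal->Hana

DFS from Hana (visiting neighbors in alphabetical order); mark gray on enter, black on exit:
Hana gray
  Ava gray
    Jon gray
    Jon black
    Nia gray
      Lia gray
        Lia→Jon: Jon black — skip
        Omar gray
        Omar black
      Lia black
      Nia→Omar: Omar black — skip
    Nia black
  Ava black
  Hana→Jon: Jon black — skip
  Kai gray
    Cal gray
      Eli gray
        Gus gray
        Gus black
      Eli black
      Cal→Hana: Hana is gray → back edge
First back edge: Cal → Hana.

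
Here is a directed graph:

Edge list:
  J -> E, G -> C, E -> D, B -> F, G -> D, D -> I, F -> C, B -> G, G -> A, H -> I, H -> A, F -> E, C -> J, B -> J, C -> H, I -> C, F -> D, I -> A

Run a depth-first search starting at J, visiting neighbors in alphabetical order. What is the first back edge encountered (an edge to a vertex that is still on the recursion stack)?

H->I

DFS from J (visiting neighbors in alphabetical order); mark gray on enter, black on exit:
J gray
  E gray
    D gray
      I gray
        A gray
        A black
        C gray
          H gray
            H→A: A black — skip
            H→I: I is gray → back edge
First back edge: H → I.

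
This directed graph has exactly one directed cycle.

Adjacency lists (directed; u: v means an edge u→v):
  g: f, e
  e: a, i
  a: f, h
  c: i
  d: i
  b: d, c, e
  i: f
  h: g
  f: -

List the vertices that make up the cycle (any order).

a, e, g, h

DFS with gray/black marking from e:
e gray
  a gray
    f gray
    f black
    h gray
      g gray
        g→f: f black — skip
        g→e: e is gray → back edge
Back edge closes the cycle e → a → h → g → e; its vertices are {a, e, g, h}.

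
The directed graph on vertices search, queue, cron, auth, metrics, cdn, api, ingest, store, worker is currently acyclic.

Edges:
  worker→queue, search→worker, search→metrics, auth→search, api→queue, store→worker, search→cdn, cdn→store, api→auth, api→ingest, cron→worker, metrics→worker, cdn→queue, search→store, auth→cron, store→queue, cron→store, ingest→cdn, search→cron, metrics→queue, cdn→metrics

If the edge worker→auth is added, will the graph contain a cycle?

Adding worker→auth creates a cycle iff auth can already reach worker.
Path from auth: auth → search → worker.
So auth → … → worker → auth is a cycle.

Yes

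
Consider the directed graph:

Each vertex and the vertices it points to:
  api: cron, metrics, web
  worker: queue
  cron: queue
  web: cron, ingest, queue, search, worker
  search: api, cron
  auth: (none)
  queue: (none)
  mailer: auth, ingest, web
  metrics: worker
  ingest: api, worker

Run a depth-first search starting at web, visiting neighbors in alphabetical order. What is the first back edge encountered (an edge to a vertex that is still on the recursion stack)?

DFS from web (visiting neighbors in alphabetical order); mark gray on enter, black on exit:
web gray
  cron gray
    queue gray
    queue black
  cron black
  ingest gray
    api gray
      api→cron: cron black — skip
      metrics gray
        worker gray
          worker→queue: queue black — skip
        worker black
      metrics black
      api→web: web is gray → back edge
First back edge: api → web.

api->web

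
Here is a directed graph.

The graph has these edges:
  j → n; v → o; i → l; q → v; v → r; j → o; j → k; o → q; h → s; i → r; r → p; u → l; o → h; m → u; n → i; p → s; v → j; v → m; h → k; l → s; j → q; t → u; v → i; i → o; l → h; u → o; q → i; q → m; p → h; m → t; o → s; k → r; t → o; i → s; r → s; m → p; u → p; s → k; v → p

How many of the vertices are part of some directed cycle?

14

A vertex is on a directed cycle iff it belongs to a strongly connected component of size ≥ 2 (or has a self-loop).
The vertices on cycles are {h, i, j, k, m, n, o, p, q, r, s, t, u, v} — 14 in total.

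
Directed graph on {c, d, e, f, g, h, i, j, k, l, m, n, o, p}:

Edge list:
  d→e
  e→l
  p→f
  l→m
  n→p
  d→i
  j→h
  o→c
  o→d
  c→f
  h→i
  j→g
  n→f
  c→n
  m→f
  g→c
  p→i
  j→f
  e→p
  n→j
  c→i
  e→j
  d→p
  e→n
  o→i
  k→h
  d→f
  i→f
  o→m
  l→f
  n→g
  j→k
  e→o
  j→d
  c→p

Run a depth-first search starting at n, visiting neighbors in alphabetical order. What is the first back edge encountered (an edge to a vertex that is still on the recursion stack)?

DFS from n (visiting neighbors in alphabetical order); mark gray on enter, black on exit:
n gray
  f gray
  f black
  g gray
    c gray
      c→f: f black — skip
      i gray
        i→f: f black — skip
      i black
      c→n: n is gray → back edge
First back edge: c → n.

c→n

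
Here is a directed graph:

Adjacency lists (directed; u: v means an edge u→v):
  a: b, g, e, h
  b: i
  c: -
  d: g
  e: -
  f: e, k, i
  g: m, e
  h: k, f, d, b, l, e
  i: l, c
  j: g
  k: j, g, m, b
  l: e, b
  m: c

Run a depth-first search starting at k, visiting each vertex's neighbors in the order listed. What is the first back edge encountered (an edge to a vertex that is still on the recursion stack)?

l→b

DFS from k (visiting each vertex's neighbors in the order listed); mark gray on enter, black on exit:
k gray
  j gray
    g gray
      m gray
        c gray
        c black
      m black
      e gray
      e black
    g black
  j black
  k→g: g black — skip
  k→m: m black — skip
  b gray
    i gray
      l gray
        l→e: e black — skip
        l→b: b is gray → back edge
First back edge: l → b.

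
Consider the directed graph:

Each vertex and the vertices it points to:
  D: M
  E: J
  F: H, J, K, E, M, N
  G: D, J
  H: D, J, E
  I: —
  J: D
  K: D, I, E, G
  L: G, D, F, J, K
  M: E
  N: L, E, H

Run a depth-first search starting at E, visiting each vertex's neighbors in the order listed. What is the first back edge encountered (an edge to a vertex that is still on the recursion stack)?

M→E

DFS from E (visiting each vertex's neighbors in the order listed); mark gray on enter, black on exit:
E gray
  J gray
    D gray
      M gray
        M→E: E is gray → back edge
First back edge: M → E.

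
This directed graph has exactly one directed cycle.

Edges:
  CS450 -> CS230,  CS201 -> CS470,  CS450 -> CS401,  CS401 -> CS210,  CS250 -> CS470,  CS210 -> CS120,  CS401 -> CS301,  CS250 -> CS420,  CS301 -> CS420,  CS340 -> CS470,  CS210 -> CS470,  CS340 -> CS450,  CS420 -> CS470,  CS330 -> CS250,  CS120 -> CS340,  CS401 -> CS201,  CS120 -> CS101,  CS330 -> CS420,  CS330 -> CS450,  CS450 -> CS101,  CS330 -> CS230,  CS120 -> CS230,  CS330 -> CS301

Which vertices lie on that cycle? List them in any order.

DFS with gray/black marking from CS450:
CS450 gray
  CS401 gray
    CS210 gray
      CS120 gray
        CS340 gray
          CS340→CS450: CS450 is gray → back edge
Back edge closes the cycle CS450 → CS401 → CS210 → CS120 → CS340 → CS450; its vertices are {CS120, CS210, CS340, CS401, CS450}.

CS120, CS210, CS340, CS401, CS450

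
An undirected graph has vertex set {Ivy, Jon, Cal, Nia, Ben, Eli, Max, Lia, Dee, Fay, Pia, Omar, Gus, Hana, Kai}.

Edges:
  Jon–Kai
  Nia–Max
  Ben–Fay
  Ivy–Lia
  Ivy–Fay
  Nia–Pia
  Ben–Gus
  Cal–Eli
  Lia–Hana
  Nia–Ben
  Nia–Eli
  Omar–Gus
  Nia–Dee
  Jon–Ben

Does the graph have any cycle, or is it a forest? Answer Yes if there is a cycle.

No

DFS, tracking each vertex's parent; an edge to a visited non-parent vertex closes a cycle.
Start from Kai:
visit Kai (parent –)
  visit Jon (parent Kai)
    visit Ben (parent Jon)
      visit Gus (parent Ben)
        visit Omar (parent Gus)
          Omar–Gus: parent, skip
        Gus–Ben: parent, skip
      visit Nia (parent Ben)
        visit Pia (parent Nia)
          Pia–Nia: parent, skip
        visit Dee (parent Nia)
          Dee–Nia: parent, skip
        Nia–Ben: parent, skip
        visit Max (parent Nia)
          Max–Nia: parent, skip
        visit Eli (parent Nia)
          visit Cal (parent Eli)
            Cal–Eli: parent, skip
          Eli–Nia: parent, skip
      visit Fay (parent Ben)
        Fay–Ben: parent, skip
        visit Ivy (parent Fay)
          visit Lia (parent Ivy)
            visit Hana (parent Lia)
              Hana–Lia: parent, skip
            Lia–Ivy: parent, skip
          Ivy–Fay: parent, skip
      Ben–Jon: parent, skip
    Jon–Kai: parent, skip
No non-parent visited neighbor found — the graph is a forest.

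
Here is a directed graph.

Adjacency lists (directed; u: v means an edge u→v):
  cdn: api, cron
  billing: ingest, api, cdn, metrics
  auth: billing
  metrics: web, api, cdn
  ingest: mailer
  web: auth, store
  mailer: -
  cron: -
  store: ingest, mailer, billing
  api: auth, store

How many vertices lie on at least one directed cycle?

7

A vertex is on a directed cycle iff it belongs to a strongly connected component of size ≥ 2 (or has a self-loop).
The vertices on cycles are {api, cdn, web, auth, store, billing, metrics} — 7 in total.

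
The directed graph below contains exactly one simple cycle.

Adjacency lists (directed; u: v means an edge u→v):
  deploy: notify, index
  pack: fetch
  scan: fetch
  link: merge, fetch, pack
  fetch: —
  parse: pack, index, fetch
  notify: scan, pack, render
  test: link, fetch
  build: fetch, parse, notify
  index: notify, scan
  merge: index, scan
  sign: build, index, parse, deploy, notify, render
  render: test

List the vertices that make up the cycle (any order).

link, test, index, merge, notify, render

DFS with gray/black marking from render:
render gray
  test gray
    link gray
      merge gray
        index gray
          notify gray
            scan gray
              fetch gray
              fetch black
            scan black
            pack gray
              pack→fetch: fetch black — skip
            pack black
            notify→render: render is gray → back edge
Back edge closes the cycle render → test → link → merge → index → notify → render; its vertices are {link, test, index, merge, notify, render}.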